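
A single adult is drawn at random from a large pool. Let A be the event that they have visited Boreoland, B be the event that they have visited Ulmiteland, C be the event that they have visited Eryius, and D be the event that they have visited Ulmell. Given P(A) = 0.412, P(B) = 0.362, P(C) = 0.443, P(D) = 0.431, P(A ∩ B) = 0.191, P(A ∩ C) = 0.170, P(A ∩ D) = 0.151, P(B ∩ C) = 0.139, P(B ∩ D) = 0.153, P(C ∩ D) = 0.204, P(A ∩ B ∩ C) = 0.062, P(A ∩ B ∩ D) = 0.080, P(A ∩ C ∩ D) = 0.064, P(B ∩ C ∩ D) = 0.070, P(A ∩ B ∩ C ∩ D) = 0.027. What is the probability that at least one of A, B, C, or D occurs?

0.889

By inclusion-exclusion,
P(A ∪ B ∪ C ∪ D) = 0.412 + 0.362 + 0.443 + 0.431 − 0.191 − 0.170 − 0.151 − 0.139 − 0.153 − 0.204 + 0.062 + 0.080 + 0.064 + 0.070 − 0.027 = 0.889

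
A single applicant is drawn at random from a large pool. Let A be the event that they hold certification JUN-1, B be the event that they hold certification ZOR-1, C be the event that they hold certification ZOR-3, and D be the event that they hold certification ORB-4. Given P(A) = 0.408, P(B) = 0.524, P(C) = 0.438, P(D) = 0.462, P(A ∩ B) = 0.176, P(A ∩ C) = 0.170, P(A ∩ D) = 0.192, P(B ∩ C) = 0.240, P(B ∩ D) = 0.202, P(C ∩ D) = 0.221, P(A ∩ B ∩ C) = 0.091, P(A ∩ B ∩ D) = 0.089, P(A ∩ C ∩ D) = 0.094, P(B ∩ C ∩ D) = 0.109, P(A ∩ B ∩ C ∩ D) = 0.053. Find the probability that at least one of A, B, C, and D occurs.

By inclusion-exclusion,
P(A ∪ B ∪ C ∪ D) = 0.408 + 0.524 + 0.438 + 0.462 − 0.176 − 0.170 − 0.192 − 0.240 − 0.202 − 0.221 + 0.091 + 0.089 + 0.094 + 0.109 − 0.053 = 0.961

0.961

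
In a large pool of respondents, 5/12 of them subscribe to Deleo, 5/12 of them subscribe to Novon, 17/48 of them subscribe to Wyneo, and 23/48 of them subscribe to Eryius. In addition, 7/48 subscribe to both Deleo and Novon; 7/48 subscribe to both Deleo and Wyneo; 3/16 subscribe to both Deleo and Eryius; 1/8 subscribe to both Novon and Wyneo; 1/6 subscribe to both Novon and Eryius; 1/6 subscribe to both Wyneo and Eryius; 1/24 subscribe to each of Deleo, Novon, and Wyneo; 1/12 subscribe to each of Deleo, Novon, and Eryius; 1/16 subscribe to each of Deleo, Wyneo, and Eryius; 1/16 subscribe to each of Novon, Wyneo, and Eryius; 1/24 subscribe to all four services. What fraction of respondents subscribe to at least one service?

P(≥1) = 5/12 + 5/12 + 17/48 + 23/48 − 7/48 − 7/48 − 3/16 − 1/8 − 1/6 − 1/6 + 1/24 + 1/12 + 1/16 + 1/16 − 1/24 = 15/16

15/16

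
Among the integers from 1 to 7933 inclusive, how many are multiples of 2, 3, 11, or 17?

By inclusion-exclusion,
3966 + 2644 + 721 + 466 − 1322 − 360 − 233 − 240 − 155 − 42 + 120 + 77 + 21 + 14 − 7 = 5670

5670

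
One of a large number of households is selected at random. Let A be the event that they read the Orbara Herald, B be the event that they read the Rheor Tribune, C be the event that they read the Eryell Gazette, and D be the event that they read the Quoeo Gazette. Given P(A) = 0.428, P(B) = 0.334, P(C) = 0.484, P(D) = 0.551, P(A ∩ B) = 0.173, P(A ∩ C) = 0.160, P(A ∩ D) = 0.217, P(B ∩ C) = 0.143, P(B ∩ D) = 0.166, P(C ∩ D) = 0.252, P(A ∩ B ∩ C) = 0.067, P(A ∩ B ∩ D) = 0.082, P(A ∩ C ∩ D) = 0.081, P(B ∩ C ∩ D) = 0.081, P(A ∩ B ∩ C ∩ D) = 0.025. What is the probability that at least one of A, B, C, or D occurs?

0.972

Inclusion–exclusion gives
P(A ∪ B ∪ C ∪ D) = 0.428 + 0.334 + 0.484 + 0.551 − 0.173 − 0.160 − 0.217 − 0.143 − 0.166 − 0.252 + 0.067 + 0.082 + 0.081 + 0.081 − 0.025 = 0.972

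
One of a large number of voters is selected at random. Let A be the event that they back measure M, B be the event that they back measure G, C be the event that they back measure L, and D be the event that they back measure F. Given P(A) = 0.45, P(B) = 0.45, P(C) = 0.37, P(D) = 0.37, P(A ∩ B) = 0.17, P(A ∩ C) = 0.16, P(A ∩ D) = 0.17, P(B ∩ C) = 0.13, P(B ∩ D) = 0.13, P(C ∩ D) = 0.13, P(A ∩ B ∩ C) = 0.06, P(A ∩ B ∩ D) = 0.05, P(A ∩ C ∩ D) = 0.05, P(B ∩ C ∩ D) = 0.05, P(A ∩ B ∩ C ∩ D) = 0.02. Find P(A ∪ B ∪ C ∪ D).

0.94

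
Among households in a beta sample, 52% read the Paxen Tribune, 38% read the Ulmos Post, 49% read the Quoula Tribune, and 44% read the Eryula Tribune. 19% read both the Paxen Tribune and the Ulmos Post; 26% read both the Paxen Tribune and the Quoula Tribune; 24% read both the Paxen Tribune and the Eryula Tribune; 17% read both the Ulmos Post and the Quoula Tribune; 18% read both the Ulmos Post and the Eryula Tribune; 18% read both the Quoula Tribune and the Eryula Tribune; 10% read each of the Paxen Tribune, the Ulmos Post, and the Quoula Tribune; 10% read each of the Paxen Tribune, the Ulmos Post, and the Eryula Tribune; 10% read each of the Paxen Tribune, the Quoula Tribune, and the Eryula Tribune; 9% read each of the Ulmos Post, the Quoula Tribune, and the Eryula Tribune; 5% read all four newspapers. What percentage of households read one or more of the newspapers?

95%

P(≥1) = 52 + 38 + 49 + 44 − 19 − 26 − 24 − 17 − 18 − 18 + 10 + 10 + 10 + 9 − 5 = 95%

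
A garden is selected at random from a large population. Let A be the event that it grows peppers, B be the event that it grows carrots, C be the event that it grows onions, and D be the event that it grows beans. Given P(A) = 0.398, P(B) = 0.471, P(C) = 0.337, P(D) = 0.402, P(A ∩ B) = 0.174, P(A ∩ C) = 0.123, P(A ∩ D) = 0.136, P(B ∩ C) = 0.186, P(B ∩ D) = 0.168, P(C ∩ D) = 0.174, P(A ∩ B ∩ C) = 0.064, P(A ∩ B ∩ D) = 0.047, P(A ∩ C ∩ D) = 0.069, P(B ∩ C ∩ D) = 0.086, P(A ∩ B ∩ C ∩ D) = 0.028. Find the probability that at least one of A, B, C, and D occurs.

0.885

By inclusion–exclusion:
P(A ∪ B ∪ C ∪ D) = 0.398 + 0.471 + 0.337 + 0.402 − 0.174 − 0.123 − 0.136 − 0.186 − 0.168 − 0.174 + 0.064 + 0.047 + 0.069 + 0.086 − 0.028 = 0.885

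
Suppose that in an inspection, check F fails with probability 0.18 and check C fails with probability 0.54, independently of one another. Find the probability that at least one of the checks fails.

P(none) = (1 − 0.18) × (1 − 0.54) = 0.82 × 0.46 = 0.3772
P(at least one) = 1 − 0.3772 = 0.6228

0.6228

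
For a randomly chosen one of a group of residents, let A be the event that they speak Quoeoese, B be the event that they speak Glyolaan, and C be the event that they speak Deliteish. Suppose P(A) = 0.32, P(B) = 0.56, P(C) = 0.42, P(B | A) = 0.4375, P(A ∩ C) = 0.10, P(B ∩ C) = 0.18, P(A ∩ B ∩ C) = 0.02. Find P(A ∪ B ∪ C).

0.90

P(A ∩ B) = P(A)·P(B|A) = 0.32 × 0.4375 = 0.14
Apply inclusion-exclusion:
P(A ∪ B ∪ C) = 0.32 + 0.56 + 0.42 − 0.14 − 0.10 − 0.18 + 0.02 = 0.90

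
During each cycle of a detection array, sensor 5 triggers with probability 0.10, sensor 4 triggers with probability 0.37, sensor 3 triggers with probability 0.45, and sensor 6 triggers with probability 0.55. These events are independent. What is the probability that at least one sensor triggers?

0.8596675

P(none) = (1 − 0.10) × (1 − 0.37) × (1 − 0.45) × (1 − 0.55) = 0.90 × 0.63 × 0.55 × 0.45 = 0.1403325
P(at least one) = 1 − 0.1403325 = 0.8596675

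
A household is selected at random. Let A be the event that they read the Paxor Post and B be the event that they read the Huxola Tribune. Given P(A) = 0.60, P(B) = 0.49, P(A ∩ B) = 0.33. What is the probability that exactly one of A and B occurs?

0.43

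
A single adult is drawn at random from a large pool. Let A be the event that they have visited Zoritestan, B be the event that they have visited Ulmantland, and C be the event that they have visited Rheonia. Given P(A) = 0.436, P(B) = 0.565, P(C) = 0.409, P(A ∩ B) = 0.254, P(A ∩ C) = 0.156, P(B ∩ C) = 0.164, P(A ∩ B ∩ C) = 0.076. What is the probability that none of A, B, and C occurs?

0.088

P(A ∪ B ∪ C) = 0.436 + 0.565 + 0.409 − 0.254 − 0.156 − 0.164 + 0.076 = 0.912
P(none) = 1 − 0.912 = 0.088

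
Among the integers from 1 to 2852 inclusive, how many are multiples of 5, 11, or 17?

900

Apply inclusion-exclusion:
floor(2852/5) + floor(2852/11) + floor(2852/17) − floor(2852/55) − floor(2852/85) − floor(2852/187) + floor(2852/935) = 570 + 259 + 167 − 51 − 33 − 15 + 3 = 900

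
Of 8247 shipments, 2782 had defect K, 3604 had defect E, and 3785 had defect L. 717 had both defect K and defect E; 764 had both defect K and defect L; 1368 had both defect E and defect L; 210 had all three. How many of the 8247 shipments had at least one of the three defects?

7532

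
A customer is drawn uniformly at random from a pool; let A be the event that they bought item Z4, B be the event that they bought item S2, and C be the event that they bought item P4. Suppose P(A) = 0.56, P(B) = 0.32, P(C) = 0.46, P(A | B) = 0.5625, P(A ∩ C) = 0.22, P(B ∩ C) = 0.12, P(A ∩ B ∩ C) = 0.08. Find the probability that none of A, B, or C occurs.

P(A ∩ B) = P(B)·P(A|B) = 0.32 × 0.5625 = 0.18
P(A ∪ B ∪ C) = 0.56 + 0.32 + 0.46 − 0.18 − 0.22 − 0.12 + 0.08 = 0.90
P(none) = 1 − 0.90 = 0.10

0.10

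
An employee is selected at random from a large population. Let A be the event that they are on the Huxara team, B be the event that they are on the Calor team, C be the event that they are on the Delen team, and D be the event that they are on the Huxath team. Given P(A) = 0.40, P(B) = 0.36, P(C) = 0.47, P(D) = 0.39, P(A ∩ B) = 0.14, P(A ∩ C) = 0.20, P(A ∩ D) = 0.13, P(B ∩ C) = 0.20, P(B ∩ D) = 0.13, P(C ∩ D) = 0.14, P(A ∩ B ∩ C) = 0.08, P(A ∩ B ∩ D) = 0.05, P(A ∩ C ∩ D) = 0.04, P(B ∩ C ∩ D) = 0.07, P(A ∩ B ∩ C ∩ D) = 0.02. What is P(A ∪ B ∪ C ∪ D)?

P(A ∪ B ∪ C ∪ D) = 0.40 + 0.36 + 0.47 + 0.39 − 0.14 − 0.20 − 0.13 − 0.20 − 0.13 − 0.14 + 0.08 + 0.05 + 0.04 + 0.07 − 0.02 = 0.90

0.90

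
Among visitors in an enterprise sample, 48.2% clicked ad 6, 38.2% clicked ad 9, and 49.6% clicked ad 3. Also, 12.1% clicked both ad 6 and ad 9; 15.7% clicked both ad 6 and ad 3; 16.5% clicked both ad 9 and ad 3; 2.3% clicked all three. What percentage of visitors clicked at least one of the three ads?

94.0%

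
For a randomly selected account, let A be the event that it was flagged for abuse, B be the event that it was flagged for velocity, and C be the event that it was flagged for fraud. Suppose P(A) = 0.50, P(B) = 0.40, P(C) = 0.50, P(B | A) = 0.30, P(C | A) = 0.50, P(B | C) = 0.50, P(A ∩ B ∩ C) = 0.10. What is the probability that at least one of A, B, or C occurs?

P(A ∩ B) = P(A)·P(B|A) = 0.50 × 0.30 = 0.15
P(A ∩ C) = P(A)·P(C|A) = 0.50 × 0.50 = 0.25
P(B ∩ C) = P(C)·P(B|C) = 0.50 × 0.50 = 0.25
P(A ∪ B ∪ C) = 0.50 + 0.40 + 0.50 − 0.15 − 0.25 − 0.25 + 0.10 = 0.85

0.85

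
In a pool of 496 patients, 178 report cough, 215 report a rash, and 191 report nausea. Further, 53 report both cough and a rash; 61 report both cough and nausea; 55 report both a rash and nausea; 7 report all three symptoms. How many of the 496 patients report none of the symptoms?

74

N(≥1) = 178 + 215 + 191 − 53 − 61 − 55 + 7 = 422
None: 496 − 422 = 74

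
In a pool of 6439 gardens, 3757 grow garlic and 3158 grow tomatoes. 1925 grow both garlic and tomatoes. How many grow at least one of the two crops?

Apply inclusion-exclusion:
N(≥1) = 3757 + 3158 − 1925 = 4990

4990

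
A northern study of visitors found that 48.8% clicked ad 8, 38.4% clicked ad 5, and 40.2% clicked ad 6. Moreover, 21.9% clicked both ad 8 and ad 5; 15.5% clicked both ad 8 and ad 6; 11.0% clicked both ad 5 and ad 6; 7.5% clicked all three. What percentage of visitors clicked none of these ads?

By inclusion–exclusion:
P(≥1) = 48.8 + 38.4 + 40.2 − 21.9 − 15.5 − 11.0 + 7.5 = 86.5%
P(none) = 100% − 86.5% = 13.5%

13.5%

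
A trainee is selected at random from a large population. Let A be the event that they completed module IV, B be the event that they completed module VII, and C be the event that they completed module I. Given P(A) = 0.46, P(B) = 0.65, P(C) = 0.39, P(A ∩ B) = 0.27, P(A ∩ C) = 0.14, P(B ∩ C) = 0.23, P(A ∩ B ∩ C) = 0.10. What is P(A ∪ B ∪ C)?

P(A ∪ B ∪ C) = 0.46 + 0.65 + 0.39 − 0.27 − 0.14 − 0.23 + 0.10 = 0.96

0.96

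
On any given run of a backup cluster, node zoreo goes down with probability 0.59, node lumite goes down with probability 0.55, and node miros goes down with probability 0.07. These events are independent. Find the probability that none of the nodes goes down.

0.171585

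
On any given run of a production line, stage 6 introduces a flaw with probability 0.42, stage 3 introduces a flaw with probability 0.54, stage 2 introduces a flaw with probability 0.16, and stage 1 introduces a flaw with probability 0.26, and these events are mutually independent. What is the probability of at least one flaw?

Independence gives P(none) = ∏(1 − pᵢ).
P(none) = (1 − 0.42) × (1 − 0.54) × (1 − 0.16) × (1 − 0.26) = 0.58 × 0.46 × 0.84 × 0.74 = 0.16584288
P(at least one) = 1 − 0.16584288 = 0.83415712

0.83415712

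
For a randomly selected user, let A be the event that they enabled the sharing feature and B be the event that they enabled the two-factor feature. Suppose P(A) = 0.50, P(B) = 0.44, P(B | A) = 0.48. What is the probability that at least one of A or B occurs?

0.70

P(A ∩ B) = P(A)·P(B|A) = 0.50 × 0.48 = 0.24
By inclusion–exclusion:
P(A ∪ B) = 0.50 + 0.44 − 0.24 = 0.70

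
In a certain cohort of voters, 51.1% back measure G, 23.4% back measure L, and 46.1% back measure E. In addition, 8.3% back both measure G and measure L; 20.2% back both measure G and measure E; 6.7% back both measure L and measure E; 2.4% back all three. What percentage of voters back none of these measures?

12.2%

Using inclusion–exclusion:
P(≥1) = 51.1 + 23.4 + 46.1 − 8.3 − 20.2 − 6.7 + 2.4 = 87.8%
P(none) = 100% − 87.8% = 12.2%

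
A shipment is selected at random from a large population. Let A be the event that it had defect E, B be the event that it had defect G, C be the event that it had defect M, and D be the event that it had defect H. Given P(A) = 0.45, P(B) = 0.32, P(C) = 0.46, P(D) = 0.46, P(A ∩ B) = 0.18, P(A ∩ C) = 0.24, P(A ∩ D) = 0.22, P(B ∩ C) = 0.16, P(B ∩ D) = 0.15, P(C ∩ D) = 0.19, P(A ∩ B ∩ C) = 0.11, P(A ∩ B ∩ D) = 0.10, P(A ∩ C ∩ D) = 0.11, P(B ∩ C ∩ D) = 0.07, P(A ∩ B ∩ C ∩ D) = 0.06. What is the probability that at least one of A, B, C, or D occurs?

By inclusion–exclusion:
P(A ∪ B ∪ C ∪ D) = 0.45 + 0.32 + 0.46 + 0.46 − 0.18 − 0.24 − 0.22 − 0.16 − 0.15 − 0.19 + 0.11 + 0.10 + 0.11 + 0.07 − 0.06 = 0.88

0.88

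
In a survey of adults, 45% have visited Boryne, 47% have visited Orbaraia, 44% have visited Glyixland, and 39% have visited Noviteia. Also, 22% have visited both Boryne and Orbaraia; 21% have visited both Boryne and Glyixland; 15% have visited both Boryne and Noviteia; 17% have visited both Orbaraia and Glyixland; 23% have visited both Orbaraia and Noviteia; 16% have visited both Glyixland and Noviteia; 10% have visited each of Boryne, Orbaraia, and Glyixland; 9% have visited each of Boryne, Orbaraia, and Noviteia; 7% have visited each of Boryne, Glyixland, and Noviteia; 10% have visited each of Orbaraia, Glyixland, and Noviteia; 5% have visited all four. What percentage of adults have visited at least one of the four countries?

Inclusion–exclusion gives
P(union) = 45 + 47 + 44 + 39 − 22 − 21 − 15 − 17 − 23 − 16 + 10 + 9 + 7 + 10 − 5 = 92%

92%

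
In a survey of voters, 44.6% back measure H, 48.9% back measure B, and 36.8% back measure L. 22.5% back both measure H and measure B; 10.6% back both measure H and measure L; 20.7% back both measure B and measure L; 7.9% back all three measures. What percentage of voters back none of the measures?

15.6%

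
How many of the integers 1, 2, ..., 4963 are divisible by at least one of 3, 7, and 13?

2345

By inclusion–exclusion:
floor(4963/3) + floor(4963/7) + floor(4963/13) − floor(4963/21) − floor(4963/39) − floor(4963/91) + floor(4963/273) = 1654 + 709 + 381 − 236 − 127 − 54 + 18 = 2345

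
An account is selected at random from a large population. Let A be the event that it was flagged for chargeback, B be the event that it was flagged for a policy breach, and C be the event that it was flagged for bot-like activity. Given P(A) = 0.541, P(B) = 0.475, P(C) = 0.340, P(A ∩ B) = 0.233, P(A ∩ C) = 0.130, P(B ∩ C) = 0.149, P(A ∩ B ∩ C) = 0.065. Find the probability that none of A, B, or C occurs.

0.091

P(A ∪ B ∪ C) = 0.541 + 0.475 + 0.340 − 0.233 − 0.130 − 0.149 + 0.065 = 0.909
P(none) = 1 − 0.909 = 0.091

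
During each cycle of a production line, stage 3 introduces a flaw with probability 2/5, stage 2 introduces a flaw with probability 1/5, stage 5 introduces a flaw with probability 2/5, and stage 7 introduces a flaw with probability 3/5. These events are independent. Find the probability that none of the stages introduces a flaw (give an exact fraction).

72/625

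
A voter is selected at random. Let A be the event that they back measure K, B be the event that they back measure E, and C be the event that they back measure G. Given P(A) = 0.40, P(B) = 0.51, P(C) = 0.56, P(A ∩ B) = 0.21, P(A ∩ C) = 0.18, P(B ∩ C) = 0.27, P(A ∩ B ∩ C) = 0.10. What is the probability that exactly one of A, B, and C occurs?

By inclusion–exclusion (exactly-one form):
P(exactly one) = 0.40 + 0.51 + 0.56 − 2·0.21 − 2·0.18 − 2·0.27 + 3·0.10 = 0.45

0.45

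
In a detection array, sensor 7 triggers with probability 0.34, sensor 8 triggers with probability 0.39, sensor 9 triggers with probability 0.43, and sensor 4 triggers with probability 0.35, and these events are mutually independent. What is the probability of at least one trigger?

P(none) = (1 − 0.34) × (1 − 0.39) × (1 − 0.43) × (1 − 0.35) = 0.66 × 0.61 × 0.57 × 0.65 = 0.1491633
P(at least one) = 1 − 0.1491633 = 0.8508367

0.8508367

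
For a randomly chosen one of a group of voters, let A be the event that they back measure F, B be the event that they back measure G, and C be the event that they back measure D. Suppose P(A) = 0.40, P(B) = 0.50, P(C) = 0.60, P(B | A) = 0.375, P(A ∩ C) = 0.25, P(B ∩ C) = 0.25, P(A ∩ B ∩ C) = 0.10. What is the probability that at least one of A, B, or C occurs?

0.95

P(A ∩ B) = P(A)·P(B|A) = 0.40 × 0.375 = 0.15
By inclusion-exclusion,
P(A ∪ B ∪ C) = 0.40 + 0.50 + 0.60 − 0.15 − 0.25 − 0.25 + 0.10 = 0.95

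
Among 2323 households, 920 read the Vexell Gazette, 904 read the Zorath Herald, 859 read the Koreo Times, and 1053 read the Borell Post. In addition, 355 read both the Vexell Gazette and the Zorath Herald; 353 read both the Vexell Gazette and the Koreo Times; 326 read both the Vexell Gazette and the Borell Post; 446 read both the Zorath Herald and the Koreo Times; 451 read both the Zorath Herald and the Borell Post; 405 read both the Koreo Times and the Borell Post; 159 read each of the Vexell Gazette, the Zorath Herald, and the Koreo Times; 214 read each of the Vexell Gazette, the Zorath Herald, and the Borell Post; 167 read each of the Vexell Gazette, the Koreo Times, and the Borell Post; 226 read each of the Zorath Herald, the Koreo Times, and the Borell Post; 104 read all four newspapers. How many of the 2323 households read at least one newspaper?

2062

Inclusion–exclusion gives
N(≥1) = 920 + 904 + 859 + 1053 − 355 − 353 − 326 − 446 − 451 − 405 + 159 + 214 + 167 + 226 − 104 = 2062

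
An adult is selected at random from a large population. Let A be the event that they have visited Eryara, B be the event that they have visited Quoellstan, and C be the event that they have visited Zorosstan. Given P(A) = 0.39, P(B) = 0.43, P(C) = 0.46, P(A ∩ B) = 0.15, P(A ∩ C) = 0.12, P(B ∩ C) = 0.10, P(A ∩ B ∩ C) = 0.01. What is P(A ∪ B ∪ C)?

0.92

P(A ∪ B ∪ C) = 0.39 + 0.43 + 0.46 − 0.15 − 0.12 − 0.10 + 0.01 = 0.92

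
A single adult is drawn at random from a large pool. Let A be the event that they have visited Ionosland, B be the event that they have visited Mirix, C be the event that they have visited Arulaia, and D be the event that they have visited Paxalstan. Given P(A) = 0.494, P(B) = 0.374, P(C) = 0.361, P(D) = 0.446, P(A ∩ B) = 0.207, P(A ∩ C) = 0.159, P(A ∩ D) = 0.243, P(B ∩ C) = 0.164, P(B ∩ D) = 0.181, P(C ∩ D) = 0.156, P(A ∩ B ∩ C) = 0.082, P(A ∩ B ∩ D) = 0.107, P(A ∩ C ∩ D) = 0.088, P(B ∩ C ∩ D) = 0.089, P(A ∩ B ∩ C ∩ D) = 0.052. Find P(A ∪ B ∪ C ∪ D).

0.879

By inclusion–exclusion:
P(A ∪ B ∪ C ∪ D) = 0.494 + 0.374 + 0.361 + 0.446 − 0.207 − 0.159 − 0.243 − 0.164 − 0.181 − 0.156 + 0.082 + 0.107 + 0.088 + 0.089 − 0.052 = 0.879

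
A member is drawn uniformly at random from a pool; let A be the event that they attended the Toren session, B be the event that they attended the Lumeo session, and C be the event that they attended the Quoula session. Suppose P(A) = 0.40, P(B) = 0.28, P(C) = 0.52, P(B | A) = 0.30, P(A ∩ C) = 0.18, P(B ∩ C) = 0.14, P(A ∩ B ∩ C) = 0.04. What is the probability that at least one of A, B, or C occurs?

0.80

P(A ∩ B) = P(A)·P(B|A) = 0.40 × 0.30 = 0.12
P(A ∪ B ∪ C) = 0.40 + 0.28 + 0.52 − 0.12 − 0.18 − 0.14 + 0.04 = 0.80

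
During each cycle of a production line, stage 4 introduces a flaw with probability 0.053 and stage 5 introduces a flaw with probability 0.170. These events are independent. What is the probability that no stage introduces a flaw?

P(none) = (1 − 0.053) × (1 − 0.170) = 0.947 × 0.830 = 0.78601

0.78601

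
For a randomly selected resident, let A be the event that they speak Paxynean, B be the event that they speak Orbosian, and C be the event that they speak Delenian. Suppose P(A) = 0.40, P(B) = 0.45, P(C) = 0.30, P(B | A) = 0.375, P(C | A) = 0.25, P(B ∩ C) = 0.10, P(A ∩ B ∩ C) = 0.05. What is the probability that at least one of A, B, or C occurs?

0.85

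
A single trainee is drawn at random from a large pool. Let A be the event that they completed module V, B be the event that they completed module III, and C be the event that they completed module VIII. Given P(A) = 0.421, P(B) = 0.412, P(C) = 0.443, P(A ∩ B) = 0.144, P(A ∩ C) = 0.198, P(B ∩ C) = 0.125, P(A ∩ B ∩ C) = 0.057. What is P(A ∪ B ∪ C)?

Apply inclusion-exclusion:
P(A ∪ B ∪ C) = 0.421 + 0.412 + 0.443 − 0.144 − 0.198 − 0.125 + 0.057 = 0.866

0.866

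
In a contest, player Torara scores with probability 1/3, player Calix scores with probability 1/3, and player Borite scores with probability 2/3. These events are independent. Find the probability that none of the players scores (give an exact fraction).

4/27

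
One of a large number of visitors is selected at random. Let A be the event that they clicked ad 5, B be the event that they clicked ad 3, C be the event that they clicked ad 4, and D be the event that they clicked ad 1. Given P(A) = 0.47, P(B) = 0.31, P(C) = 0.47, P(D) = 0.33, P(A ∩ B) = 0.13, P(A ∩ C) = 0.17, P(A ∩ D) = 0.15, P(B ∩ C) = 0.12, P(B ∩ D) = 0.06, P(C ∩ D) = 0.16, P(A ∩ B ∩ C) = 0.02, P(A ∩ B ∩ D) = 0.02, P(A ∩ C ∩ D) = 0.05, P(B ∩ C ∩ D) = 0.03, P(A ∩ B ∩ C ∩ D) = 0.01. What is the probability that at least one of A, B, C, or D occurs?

P(A ∪ B ∪ C ∪ D) = 0.47 + 0.31 + 0.47 + 0.33 − 0.13 − 0.17 − 0.15 − 0.12 − 0.06 − 0.16 + 0.02 + 0.02 + 0.05 + 0.03 − 0.01 = 0.90

0.90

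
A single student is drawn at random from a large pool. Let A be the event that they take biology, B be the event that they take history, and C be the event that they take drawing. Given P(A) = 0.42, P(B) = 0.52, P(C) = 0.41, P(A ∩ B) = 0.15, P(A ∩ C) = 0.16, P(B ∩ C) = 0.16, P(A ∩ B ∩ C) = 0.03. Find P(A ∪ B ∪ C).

Inclusion–exclusion gives
P(A ∪ B ∪ C) = 0.42 + 0.52 + 0.41 − 0.15 − 0.16 − 0.16 + 0.03 = 0.91

0.91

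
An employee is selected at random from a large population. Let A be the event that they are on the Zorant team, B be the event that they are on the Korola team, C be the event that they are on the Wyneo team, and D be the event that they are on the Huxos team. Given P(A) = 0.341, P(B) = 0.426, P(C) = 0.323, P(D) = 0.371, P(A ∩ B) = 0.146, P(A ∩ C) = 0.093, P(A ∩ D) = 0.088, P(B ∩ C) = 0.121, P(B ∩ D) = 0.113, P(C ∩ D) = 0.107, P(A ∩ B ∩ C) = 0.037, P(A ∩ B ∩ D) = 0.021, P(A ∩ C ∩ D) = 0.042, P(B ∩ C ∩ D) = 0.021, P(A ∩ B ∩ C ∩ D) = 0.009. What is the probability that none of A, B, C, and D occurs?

0.095

P(A ∪ B ∪ C ∪ D) = 0.341 + 0.426 + 0.323 + 0.371 − 0.146 − 0.093 − 0.088 − 0.121 − 0.113 − 0.107 + 0.037 + 0.021 + 0.042 + 0.021 − 0.009 = 0.905
P(none) = 1 − 0.905 = 0.095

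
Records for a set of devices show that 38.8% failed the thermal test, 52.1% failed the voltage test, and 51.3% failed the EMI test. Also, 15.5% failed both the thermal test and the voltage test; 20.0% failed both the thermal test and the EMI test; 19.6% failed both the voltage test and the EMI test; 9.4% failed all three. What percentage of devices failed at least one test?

Apply inclusion-exclusion:
P(at least one) = 38.8 + 52.1 + 51.3 − 15.5 − 20.0 − 19.6 + 9.4 = 96.5%

96.5%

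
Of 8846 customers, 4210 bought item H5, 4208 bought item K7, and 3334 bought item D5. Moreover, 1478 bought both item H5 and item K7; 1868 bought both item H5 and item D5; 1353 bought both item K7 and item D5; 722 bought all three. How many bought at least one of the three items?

7775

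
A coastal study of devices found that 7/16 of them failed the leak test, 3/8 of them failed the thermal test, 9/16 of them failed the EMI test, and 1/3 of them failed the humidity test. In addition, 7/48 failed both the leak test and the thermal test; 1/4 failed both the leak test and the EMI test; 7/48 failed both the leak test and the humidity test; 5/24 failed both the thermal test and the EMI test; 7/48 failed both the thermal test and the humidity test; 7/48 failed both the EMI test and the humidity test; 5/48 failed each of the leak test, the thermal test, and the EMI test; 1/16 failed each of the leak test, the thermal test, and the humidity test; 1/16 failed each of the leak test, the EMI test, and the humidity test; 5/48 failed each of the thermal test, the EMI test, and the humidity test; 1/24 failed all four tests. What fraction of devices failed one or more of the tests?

By inclusion–exclusion:
P(≥1) = 7/16 + 3/8 + 9/16 + 1/3 − 7/48 − 1/4 − 7/48 − 5/24 − 7/48 − 7/48 + 5/48 + 1/16 + 1/16 + 5/48 − 1/24 = 23/24

23/24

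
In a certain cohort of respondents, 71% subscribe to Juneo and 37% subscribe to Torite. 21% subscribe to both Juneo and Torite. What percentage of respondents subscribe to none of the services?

By inclusion-exclusion,
P(at least one) = 71 + 37 − 21 = 87%
P(none) = 100% − 87% = 13%

13%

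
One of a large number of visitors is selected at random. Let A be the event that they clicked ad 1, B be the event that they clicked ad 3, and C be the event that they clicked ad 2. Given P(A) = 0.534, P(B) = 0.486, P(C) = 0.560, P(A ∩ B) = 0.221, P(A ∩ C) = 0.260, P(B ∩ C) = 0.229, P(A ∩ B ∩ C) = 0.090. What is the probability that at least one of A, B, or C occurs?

P(A ∪ B ∪ C) = 0.534 + 0.486 + 0.560 − 0.221 − 0.260 − 0.229 + 0.090 = 0.960

0.960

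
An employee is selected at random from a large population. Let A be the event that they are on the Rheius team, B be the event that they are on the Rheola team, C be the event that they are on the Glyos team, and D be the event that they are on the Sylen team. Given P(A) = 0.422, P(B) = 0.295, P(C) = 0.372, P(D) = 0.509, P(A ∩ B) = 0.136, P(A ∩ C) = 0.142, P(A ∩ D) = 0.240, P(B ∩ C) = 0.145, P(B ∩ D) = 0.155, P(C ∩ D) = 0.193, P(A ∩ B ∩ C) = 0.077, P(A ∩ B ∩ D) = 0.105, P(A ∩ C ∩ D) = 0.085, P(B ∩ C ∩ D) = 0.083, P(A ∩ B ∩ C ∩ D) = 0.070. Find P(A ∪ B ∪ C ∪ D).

P(A ∪ B ∪ C ∪ D) = 0.422 + 0.295 + 0.372 + 0.509 − 0.136 − 0.142 − 0.240 − 0.145 − 0.155 − 0.193 + 0.077 + 0.105 + 0.085 + 0.083 − 0.070 = 0.867

0.867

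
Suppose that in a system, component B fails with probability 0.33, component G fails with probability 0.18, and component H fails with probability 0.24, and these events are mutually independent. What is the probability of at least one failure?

Since the events are independent, P(none) is the product of the individual non-occurrence probabilities.
P(none) = (1 − 0.33) × (1 − 0.18) × (1 − 0.24) = 0.67 × 0.82 × 0.76 = 0.417544
P(at least one) = 1 − 0.417544 = 0.582456

0.582456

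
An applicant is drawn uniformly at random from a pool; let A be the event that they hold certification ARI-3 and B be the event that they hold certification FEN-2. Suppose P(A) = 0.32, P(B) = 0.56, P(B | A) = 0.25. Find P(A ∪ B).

0.80

P(A ∩ B) = P(A)·P(B|A) = 0.32 × 0.25 = 0.08
By inclusion-exclusion,
P(A ∪ B) = 0.32 + 0.56 − 0.08 = 0.80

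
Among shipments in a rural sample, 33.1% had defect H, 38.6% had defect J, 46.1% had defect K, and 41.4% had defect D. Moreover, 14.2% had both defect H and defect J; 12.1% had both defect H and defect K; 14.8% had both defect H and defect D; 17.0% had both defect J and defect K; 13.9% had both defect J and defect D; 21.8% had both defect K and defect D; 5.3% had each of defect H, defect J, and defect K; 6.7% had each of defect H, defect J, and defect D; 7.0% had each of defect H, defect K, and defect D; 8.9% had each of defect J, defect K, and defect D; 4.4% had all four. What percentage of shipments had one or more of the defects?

88.9%

P(at least one) = 33.1 + 38.6 + 46.1 + 41.4 − 14.2 − 12.1 − 14.8 − 17.0 − 13.9 − 21.8 + 5.3 + 6.7 + 7.0 + 8.9 − 4.4 = 88.9%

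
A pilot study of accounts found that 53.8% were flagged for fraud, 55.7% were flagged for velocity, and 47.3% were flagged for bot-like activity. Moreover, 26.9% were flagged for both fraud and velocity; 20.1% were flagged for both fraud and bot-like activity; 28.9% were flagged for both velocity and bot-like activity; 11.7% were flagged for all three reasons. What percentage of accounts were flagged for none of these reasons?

P(≥1) = 53.8 + 55.7 + 47.3 − 26.9 − 20.1 − 28.9 + 11.7 = 92.6%
P(none) = 100% − 92.6% = 7.4%

7.4%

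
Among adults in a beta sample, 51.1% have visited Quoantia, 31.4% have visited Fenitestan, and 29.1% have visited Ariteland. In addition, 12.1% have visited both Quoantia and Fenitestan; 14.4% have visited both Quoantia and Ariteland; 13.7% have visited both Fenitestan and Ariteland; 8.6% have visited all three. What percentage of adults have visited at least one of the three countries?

By inclusion-exclusion,
P(≥1) = 51.1 + 31.4 + 29.1 − 12.1 − 14.4 − 13.7 + 8.6 = 80.0%

80.0%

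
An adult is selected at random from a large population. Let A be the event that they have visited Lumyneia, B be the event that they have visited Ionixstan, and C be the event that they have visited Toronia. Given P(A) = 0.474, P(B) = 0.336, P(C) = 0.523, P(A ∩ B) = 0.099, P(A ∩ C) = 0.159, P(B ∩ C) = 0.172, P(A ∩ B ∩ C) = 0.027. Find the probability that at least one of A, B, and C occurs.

0.930

P(A ∪ B ∪ C) = 0.474 + 0.336 + 0.523 − 0.099 − 0.159 − 0.172 + 0.027 = 0.930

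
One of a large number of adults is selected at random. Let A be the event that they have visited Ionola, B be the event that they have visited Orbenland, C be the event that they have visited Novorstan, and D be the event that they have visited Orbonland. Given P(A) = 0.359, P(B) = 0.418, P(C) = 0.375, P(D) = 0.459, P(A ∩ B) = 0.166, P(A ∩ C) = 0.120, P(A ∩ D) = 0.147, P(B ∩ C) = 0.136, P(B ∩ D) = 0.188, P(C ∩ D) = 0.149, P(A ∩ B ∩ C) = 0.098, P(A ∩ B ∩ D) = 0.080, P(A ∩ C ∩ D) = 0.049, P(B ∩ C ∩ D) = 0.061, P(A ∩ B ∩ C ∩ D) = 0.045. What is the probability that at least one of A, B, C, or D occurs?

0.948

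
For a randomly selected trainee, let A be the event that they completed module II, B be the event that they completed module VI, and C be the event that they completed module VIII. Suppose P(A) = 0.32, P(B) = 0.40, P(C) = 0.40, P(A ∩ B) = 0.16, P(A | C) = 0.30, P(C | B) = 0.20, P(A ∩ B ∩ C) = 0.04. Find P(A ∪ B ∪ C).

P(A ∩ C) = P(C)·P(A|C) = 0.40 × 0.30 = 0.12
P(B ∩ C) = P(B)·P(C|B) = 0.40 × 0.20 = 0.08
Inclusion–exclusion gives
P(A ∪ B ∪ C) = 0.32 + 0.40 + 0.40 − 0.16 − 0.12 − 0.08 + 0.04 = 0.80

0.80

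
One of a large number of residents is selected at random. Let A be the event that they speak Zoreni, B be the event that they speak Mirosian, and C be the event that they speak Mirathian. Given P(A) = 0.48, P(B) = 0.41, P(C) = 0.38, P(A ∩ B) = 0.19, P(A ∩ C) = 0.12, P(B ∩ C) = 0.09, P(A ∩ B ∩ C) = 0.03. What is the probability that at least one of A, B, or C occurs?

0.90

Apply inclusion-exclusion:
P(A ∪ B ∪ C) = 0.48 + 0.41 + 0.38 − 0.19 − 0.12 − 0.09 + 0.03 = 0.90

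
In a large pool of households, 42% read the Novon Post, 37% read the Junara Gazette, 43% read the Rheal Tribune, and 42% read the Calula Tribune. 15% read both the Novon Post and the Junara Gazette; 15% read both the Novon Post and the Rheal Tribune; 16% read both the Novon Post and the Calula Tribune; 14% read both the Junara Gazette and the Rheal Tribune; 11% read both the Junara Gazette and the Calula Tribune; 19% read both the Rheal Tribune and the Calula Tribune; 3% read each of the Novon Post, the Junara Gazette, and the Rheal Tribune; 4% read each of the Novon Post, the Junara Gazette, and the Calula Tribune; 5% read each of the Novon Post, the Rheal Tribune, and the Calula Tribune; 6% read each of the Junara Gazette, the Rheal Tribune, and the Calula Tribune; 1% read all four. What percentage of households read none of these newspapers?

P(at least one) = 42 + 37 + 43 + 42 − 15 − 15 − 16 − 14 − 11 − 19 + 3 + 4 + 5 + 6 − 1 = 91%
P(none) = 100% − 91% = 9%

9%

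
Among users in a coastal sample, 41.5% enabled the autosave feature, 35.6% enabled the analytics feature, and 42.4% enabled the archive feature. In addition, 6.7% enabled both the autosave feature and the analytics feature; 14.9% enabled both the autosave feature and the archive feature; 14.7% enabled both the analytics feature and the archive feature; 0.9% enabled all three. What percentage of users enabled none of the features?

15.9%

Apply inclusion-exclusion:
P(at least one) = 41.5 + 35.6 + 42.4 − 6.7 − 14.9 − 14.7 + 0.9 = 84.1%
P(none) = 100% − 84.1% = 15.9%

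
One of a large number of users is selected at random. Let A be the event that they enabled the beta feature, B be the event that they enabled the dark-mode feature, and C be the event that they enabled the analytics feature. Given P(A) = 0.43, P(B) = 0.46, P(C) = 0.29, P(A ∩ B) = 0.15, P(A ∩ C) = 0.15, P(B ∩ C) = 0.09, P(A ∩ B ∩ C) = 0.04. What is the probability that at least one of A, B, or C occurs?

0.83

By inclusion–exclusion:
P(A ∪ B ∪ C) = 0.43 + 0.46 + 0.29 − 0.15 − 0.15 − 0.09 + 0.04 = 0.83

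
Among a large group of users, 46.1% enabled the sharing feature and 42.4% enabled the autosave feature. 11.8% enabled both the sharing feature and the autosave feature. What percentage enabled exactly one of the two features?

P(exactly one) = 46.1 + 42.4 − 2·11.8 = 64.9%

64.9%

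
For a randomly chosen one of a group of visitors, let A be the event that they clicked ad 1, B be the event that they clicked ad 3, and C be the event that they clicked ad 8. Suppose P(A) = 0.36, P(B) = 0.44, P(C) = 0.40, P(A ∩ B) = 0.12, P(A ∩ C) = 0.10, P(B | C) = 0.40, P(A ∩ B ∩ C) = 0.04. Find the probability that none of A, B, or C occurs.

P(B ∩ C) = P(C)·P(B|C) = 0.40 × 0.40 = 0.16
By inclusion–exclusion:
P(A ∪ B ∪ C) = 0.36 + 0.44 + 0.40 − 0.12 − 0.10 − 0.16 + 0.04 = 0.86
P(none) = 1 − 0.86 = 0.14

0.14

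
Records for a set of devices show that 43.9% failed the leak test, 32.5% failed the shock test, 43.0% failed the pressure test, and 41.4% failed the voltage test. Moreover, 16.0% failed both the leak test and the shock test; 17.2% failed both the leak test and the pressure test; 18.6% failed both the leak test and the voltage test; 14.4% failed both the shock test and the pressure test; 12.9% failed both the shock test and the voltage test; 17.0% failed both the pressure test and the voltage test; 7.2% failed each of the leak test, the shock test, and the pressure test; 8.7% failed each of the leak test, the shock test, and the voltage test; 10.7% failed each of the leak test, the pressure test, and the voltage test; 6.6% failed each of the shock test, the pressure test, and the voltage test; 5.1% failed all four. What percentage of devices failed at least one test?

92.8%

Apply inclusion-exclusion:
P(union) = 43.9 + 32.5 + 43.0 + 41.4 − 16.0 − 17.2 − 18.6 − 14.4 − 12.9 − 17.0 + 7.2 + 8.7 + 10.7 + 6.6 − 5.1 = 92.8%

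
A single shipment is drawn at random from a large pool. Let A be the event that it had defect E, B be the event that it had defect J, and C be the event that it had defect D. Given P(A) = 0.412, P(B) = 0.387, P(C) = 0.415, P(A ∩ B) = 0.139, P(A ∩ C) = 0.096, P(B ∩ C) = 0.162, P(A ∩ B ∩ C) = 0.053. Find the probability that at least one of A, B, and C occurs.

0.870

P(A ∪ B ∪ C) = 0.412 + 0.387 + 0.415 − 0.139 − 0.096 − 0.162 + 0.053 = 0.870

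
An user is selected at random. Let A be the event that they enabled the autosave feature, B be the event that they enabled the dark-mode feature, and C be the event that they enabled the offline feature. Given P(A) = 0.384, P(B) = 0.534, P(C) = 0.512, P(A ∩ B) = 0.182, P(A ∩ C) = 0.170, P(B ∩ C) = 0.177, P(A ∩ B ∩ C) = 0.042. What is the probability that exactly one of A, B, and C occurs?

P(exactly one) = 0.384 + 0.534 + 0.512 − 2·0.182 − 2·0.170 − 2·0.177 + 3·0.042 = 0.498

0.498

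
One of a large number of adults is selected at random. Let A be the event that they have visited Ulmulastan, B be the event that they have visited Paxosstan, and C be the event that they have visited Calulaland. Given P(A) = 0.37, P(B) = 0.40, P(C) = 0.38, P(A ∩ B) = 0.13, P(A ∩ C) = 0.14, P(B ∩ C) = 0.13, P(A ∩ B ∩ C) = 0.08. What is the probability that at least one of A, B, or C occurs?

Using inclusion–exclusion:
P(A ∪ B ∪ C) = 0.37 + 0.40 + 0.38 − 0.13 − 0.14 − 0.13 + 0.08 = 0.83

0.83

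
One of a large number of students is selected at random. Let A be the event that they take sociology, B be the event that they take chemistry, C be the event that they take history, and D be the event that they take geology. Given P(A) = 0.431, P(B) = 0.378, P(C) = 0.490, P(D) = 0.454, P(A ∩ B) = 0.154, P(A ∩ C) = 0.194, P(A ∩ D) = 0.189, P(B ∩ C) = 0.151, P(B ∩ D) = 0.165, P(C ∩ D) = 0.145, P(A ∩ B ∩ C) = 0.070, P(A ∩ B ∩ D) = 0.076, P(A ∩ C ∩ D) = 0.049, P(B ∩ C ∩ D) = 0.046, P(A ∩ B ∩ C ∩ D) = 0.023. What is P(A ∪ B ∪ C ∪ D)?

0.973

P(A ∪ B ∪ C ∪ D) = 0.431 + 0.378 + 0.490 + 0.454 − 0.154 − 0.194 − 0.189 − 0.151 − 0.165 − 0.145 + 0.070 + 0.076 + 0.049 + 0.046 − 0.023 = 0.973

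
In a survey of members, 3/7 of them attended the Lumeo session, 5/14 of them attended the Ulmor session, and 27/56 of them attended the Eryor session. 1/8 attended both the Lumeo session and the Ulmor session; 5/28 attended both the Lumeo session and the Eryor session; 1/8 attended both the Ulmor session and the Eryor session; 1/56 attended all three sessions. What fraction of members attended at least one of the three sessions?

By inclusion-exclusion,
P(at least one) = 3/7 + 5/14 + 27/56 − 1/8 − 5/28 − 1/8 + 1/56 = 6/7

6/7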